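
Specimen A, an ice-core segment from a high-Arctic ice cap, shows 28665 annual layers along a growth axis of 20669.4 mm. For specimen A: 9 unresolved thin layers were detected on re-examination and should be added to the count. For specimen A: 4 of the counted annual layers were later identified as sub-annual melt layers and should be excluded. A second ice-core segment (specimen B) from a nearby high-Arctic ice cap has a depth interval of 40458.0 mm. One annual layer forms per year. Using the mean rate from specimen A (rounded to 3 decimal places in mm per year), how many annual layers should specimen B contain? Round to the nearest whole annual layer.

56114 annual layers

Specimen A: after corrections the count is 28665 − 4 + 9 = 28670 annual layers.
A: Mean rate = 20669.4 mm / 28670 years ≈ 0.721 mm per year.
Specimen B: 40458.0 mm / 0.721 mm per year = 56113.73 years ≈ 56114 annual layers.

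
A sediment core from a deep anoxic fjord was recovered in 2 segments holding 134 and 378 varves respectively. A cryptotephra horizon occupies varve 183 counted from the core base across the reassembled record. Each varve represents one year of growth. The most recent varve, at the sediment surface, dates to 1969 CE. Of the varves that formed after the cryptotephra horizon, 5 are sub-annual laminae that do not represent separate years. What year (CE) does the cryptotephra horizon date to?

Total varves = 134 + 378 = 512.
The cryptotephra horizon sits at varve 183 from the core base, so 512 − 183 = 329 varves formed after it.
Removing the 5 false varves leaves 329 − 5 = 324 true varves beyond the cryptotephra horizon.
Counting back 324 years from 1969 CE places the cryptotephra horizon in 1969 − 324 = 1645 CE.

1645 CE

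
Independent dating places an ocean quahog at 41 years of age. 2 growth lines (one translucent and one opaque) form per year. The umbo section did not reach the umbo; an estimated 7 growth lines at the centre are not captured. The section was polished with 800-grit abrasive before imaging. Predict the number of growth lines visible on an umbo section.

75 growth lines

41 years at 2 growth lines per year gives 41 × 2 = 82 growth lines.
Less the 7 uncaptured growth lines: 82 − 7 = 75.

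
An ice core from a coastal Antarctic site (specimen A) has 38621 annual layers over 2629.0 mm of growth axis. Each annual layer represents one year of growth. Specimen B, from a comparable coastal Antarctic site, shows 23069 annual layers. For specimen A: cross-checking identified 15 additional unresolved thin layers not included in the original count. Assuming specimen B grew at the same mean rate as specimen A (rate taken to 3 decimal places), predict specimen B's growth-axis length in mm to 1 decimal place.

1568.7 mm

Specimen A: adjusted count: 38621 + 15 = 38636 annual layers.
A: Mean rate = 2629.0 mm / 38636 years ≈ 0.068 mm per year.
For B, 0.068 mm/year × 23069 years = 1568.7 mm.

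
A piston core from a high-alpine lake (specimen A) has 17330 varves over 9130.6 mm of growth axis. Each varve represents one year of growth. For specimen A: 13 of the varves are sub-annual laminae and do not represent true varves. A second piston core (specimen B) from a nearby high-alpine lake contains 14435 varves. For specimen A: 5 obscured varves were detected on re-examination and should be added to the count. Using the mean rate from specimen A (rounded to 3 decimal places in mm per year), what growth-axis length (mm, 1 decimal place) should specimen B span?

7607.2 mm

Specimen A: correcting the raw count gives 17330 − 13 + 5 = 17322 true varves.
A: 9130.6 mm over 17322 years gives 9130.6 / 17322 ≈ 0.527 mm/year.
Length of B = 0.527 × 14435 = 7607.2 mm.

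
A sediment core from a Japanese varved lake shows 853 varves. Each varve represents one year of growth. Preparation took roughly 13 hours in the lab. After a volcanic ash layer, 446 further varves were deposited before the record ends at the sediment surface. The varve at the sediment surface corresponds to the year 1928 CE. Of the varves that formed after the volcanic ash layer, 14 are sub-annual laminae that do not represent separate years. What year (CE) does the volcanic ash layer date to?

446 varves formed after the volcanic ash layer.
Removing the 14 false varves leaves 446 − 14 = 432 true varves beyond the volcanic ash layer.
The varve at the sediment surface is 1928 CE, so the volcanic ash layer dates to 1928 − 432 = 1496 CE.

1496 CE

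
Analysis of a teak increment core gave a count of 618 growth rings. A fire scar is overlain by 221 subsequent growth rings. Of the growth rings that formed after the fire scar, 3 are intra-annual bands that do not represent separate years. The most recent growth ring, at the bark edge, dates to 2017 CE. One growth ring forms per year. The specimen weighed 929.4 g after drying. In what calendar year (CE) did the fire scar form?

There are 221 growth rings younger than the fire scar.
221 − 3 false = 218 true growth rings after the fire scar.
Counting back 218 years from 2017 CE places the fire scar in 2017 − 218 = 1799 CE.

1799 CE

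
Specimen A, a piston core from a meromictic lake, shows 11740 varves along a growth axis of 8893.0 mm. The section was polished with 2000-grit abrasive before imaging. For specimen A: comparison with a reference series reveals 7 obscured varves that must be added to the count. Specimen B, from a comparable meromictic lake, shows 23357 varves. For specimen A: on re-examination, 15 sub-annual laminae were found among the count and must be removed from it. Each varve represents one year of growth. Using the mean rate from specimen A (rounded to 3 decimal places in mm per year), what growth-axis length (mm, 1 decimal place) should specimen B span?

Specimen A: adjusted count: 11740 − 15 + 7 = 11732 varves.
A: Mean rate = 8893.0 mm / 11732 years ≈ 0.758 mm per year.
For B, 0.758 mm/year × 23357 years = 17704.6 mm.

17704.6 mm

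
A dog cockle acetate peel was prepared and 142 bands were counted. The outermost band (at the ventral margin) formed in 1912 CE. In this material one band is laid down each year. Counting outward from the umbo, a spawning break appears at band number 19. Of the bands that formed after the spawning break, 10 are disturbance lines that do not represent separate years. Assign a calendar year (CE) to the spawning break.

The spawning break sits at band 19 from the umbo, so 142 − 19 = 123 bands formed after it.
Excluding 10 false bands: 123 − 10 = 113.
Counting back 113 years from 1912 CE places the spawning break in 1912 − 113 = 1799 CE.

1799 CE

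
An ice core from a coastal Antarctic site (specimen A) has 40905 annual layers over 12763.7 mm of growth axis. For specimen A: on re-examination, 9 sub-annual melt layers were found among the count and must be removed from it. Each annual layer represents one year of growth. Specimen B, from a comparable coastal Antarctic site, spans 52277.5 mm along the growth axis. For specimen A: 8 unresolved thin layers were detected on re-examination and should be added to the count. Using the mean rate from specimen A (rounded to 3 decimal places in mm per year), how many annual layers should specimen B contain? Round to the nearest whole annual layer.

167556 annual layers

Specimen A: adjusted count: 40905 − 9 + 8 = 40904 annual layers.
A: 12763.7 mm over 40904 years gives 12763.7 / 40904 ≈ 0.312 mm/yr.
For B, 52277.5 / 0.312 = 167556.09 years ≈ 167556 annual layers.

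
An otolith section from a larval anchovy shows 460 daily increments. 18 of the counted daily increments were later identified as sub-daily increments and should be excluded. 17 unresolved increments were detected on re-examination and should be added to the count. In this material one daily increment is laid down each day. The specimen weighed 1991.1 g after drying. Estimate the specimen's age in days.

After corrections the count is 460 − 18 + 17 = 459 daily increments.
With a one-to-one daily increment periodicity this is 459 days.

459 days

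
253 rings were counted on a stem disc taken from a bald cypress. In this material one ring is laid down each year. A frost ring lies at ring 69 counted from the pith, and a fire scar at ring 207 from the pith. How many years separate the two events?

The two markers are separated by 207 − 69 = 138 rings.
At one ring per year, 138 years elapsed between them.

138 yr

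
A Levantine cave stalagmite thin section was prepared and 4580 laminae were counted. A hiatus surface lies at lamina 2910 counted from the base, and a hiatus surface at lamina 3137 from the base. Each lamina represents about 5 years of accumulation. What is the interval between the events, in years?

3137 − 2910 = 227 laminae lie between the two events.
At 5 years per lamina, 227 × 5 = 1135 years.

1135 years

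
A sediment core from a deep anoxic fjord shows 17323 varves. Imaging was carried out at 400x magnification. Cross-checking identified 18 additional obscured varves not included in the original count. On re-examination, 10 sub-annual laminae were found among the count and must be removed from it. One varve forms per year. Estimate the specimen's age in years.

17331 years

After corrections the count is 17323 − 10 + 18 = 17331 varves.
One varve per year makes the duration 17331 years.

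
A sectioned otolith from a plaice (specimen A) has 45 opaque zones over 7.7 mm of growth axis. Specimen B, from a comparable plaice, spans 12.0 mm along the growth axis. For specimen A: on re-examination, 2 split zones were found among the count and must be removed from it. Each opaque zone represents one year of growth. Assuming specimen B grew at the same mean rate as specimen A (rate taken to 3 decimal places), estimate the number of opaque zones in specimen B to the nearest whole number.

Specimen A: after corrections the count is 45 − 2 = 43 opaque zones.
A: Extension rate ≈ 7.7 / 43 = 0.179 mm per year.
Specimen B: 12.0 mm / 0.179 mm per year = 67.04 years ≈ 67 opaque zones.

67 opaque zones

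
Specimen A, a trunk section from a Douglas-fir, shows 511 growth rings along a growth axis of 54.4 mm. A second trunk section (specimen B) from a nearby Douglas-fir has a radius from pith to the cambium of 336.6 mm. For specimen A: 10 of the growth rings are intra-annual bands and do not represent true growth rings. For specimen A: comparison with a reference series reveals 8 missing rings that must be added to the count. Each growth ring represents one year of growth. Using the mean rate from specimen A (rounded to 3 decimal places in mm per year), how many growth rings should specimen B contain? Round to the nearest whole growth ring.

3146 growth rings

Specimen A: adjusted count: 511 − 10 + 8 = 509 growth rings.
A: 54.4 mm over 509 years gives 54.4 / 509 ≈ 0.107 mm/year.
B spans 336.6 / 0.107 = 3145.79 years ≈ 3146 growth rings.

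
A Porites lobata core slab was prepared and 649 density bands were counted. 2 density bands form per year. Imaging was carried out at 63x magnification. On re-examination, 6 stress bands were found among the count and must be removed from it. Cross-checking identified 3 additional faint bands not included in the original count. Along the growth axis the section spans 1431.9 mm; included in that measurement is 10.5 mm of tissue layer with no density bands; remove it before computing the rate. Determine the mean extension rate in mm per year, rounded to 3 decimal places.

Correcting the raw count gives 649 − 6 + 3 = 646 true density bands.
646 density bands at 2 per year is 646 / 2 = 323 years.
Removing the 10.5 mm offcut leaves 1431.9 − 10.5 = 1421.4 mm.
Mean rate = 1421.4 mm / 323 years ≈ 4.401 mm per year.

4.401 mm per year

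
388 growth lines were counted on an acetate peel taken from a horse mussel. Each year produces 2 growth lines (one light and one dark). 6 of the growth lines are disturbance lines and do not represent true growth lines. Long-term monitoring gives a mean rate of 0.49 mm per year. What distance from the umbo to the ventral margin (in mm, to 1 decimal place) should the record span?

Correcting the raw count gives 388 − 6 = 382 true growth lines.
Dividing by 2 growth lines per year: 382 / 2 = 191 years.
191 years at 0.49 mm/year gives 0.49 × 191 = 93.6 mm.

93.6 mm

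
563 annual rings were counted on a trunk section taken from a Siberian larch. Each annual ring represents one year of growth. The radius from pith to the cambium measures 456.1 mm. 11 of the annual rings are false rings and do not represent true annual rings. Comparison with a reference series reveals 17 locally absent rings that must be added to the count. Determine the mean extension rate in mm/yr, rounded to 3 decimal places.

Correcting the raw count gives 563 − 11 + 17 = 569 true annual rings.
456.1 mm over 569 years gives 456.1 / 569 ≈ 0.802 mm/yr.

0.802 mm/yr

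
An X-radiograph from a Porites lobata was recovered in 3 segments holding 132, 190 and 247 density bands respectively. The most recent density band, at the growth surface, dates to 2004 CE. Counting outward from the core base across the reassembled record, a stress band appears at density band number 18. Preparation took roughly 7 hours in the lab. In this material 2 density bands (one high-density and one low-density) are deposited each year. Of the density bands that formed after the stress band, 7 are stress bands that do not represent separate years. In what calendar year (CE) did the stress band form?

1732 CE

Total density bands = 132 + 190 + 247 = 569.
Between density band 18 and the growth surface there are 569 − 18 = 551 density bands.
551 − 7 false = 544 true density bands after the stress band.
544 density bands at 2 per year is 544 / 2 = 272 years.
Counting back 272 years from 2004 CE places the stress band in 2004 − 272 = 1732 CE.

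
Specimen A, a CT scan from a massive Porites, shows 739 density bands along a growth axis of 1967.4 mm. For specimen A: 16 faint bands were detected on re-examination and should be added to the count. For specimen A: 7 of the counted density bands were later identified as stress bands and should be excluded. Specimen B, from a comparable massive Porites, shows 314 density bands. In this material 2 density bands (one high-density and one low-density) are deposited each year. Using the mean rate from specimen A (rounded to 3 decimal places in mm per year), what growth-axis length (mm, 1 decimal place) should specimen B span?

Specimen A: correcting the raw count gives 739 − 7 + 16 = 748 true density bands.
Specimen A: 748 density bands at 2 per year is 748 / 2 = 374 years.
A: 1967.4 mm over 374 years gives 1967.4 / 374 ≈ 5.260 mm/year.
Specimen B: dividing by 2 density bands per year: 314 / 2 = 157 years. B's length ≈ 5.260 × 157 = 825.8 mm.

825.8 mm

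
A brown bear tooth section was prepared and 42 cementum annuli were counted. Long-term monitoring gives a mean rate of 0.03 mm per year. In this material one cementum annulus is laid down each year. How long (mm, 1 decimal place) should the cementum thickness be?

42 years of growth are recorded.
Length ≈ 0.03 × 42 = 1.3 mm.

1.3 mm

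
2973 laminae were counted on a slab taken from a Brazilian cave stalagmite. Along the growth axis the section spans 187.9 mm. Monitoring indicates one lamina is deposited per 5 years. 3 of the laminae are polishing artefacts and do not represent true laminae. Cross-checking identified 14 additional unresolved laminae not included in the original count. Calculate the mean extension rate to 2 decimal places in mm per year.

Adjusted count: 2973 − 3 + 14 = 2984 laminae.
2984 laminae at 5 years each span 2984 × 5 = 14920 years.
Mean rate = 187.9 mm / 14920 years ≈ 0.01 mm per year.

0.01 mm per year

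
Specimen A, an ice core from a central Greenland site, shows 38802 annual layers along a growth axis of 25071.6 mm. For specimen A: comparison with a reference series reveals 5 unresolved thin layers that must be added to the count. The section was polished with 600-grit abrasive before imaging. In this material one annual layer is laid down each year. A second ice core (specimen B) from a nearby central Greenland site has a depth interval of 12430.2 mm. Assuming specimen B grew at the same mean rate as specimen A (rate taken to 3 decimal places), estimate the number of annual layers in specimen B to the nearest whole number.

Specimen A: correcting the raw count gives 38802 + 5 = 38807 true annual layers.
A: Extension rate ≈ 25071.6 / 38807 = 0.646 mm per year.
B spans 12430.2 / 0.646 = 19241.80 years ≈ 19242 annual layers.

19242 annual layers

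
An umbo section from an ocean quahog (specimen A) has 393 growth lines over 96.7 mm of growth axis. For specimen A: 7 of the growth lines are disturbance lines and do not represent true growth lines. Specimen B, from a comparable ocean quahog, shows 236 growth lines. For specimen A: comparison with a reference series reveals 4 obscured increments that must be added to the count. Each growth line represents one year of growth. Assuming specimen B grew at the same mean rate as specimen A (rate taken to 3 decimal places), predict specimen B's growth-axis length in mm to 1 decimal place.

58.5 mm

Specimen A: correcting the raw count gives 393 − 7 + 4 = 390 true growth lines.
A: 96.7 mm over 390 years gives 96.7 / 390 ≈ 0.248 mm per year.
For B, 0.248 mm/year × 236 years = 58.5 mm.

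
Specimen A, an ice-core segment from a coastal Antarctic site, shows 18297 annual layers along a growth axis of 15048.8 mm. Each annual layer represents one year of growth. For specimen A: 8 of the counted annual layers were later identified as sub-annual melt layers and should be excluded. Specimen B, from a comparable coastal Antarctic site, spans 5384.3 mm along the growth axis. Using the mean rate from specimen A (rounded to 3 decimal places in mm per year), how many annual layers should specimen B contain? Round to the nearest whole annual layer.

Specimen A: true annual layer count = 18297 − 8 = 18289.
A: 15048.8 mm over 18289 years gives 15048.8 / 18289 ≈ 0.823 mm per year.
For B, 5384.3 / 0.823 = 6542.28 years ≈ 6542 annual layers.

6542 annual layers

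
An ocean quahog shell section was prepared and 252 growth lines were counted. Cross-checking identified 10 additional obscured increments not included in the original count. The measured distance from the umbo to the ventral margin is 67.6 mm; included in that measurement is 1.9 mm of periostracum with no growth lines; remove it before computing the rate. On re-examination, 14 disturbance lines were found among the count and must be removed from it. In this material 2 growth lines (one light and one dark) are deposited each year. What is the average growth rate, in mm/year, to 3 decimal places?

Correcting the raw count gives 252 − 14 + 10 = 248 true growth lines.
Dividing by 2 growth lines per year: 248 / 2 = 124 years.
Net length = 67.6 − 1.9 = 65.7 mm.
Extension rate ≈ 65.7 / 124 = 0.530 mm/year.

0.530 mm/year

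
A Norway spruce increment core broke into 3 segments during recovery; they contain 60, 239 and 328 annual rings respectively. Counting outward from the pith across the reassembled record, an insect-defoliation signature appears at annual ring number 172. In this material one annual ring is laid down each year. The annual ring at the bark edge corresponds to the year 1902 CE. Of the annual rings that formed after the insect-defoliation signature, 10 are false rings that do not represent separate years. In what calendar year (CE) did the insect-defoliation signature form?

1457 CE

Total annual rings = 60 + 239 + 328 = 627.
The insect-defoliation signature sits at annual ring 172 from the pith, so 627 − 172 = 455 annual rings formed after it.
Removing the 10 false annual rings leaves 455 − 10 = 445 true annual rings beyond the insect-defoliation signature.
Counting back 445 years from 1902 CE places the insect-defoliation signature in 1902 − 445 = 1457 CE.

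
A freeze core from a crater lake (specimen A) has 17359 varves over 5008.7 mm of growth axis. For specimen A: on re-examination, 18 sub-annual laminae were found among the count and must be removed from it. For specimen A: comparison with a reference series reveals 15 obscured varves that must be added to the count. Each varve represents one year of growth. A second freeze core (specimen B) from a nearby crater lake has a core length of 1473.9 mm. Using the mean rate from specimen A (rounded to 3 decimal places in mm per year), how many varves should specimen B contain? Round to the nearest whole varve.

5100 varves

Specimen A: correcting the raw count gives 17359 − 18 + 15 = 17356 true varves.
A: 5008.7 mm over 17356 years gives 5008.7 / 17356 ≈ 0.289 mm/yr.
B spans 1473.9 / 0.289 = 5100.00 years ≈ 5100 varves.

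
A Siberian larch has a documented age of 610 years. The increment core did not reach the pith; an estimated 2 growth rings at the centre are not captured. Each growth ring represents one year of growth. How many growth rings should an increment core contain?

Expected growth rings over 610 years: 610.
Less the 2 uncaptured growth rings: 610 − 2 = 608.

608 growth rings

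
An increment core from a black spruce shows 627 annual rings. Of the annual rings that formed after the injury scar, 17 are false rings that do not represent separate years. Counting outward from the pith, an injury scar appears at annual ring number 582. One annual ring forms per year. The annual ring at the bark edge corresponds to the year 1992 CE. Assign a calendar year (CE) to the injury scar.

1964 CE

627 − 582 = 45 annual rings lie beyond the injury scar toward the bark edge.
Excluding 17 false annual rings: 45 − 17 = 28.
1992 − 28 = 1964 CE.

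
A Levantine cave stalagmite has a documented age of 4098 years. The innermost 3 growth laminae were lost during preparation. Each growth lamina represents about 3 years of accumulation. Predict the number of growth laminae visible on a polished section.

1363 growth laminae

Expected growth laminae: 4098 / 3 = 1366.
Subtracting the 3 growth laminae not captured gives 1366 − 3 = 1363 growth laminae in the record.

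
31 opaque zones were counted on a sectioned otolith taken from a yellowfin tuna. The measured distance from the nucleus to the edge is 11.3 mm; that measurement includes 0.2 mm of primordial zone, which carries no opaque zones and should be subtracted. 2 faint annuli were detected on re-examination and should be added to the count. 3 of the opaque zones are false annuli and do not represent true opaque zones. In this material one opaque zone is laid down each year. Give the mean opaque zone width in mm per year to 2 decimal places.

0.37 mm per year

Correcting the raw count gives 31 − 3 + 2 = 30 true opaque zones.
Removing the 0.2 mm offcut leaves 11.3 − 0.2 = 11.1 mm.
Mean rate = 11.1 mm / 30 years ≈ 0.37 mm per year.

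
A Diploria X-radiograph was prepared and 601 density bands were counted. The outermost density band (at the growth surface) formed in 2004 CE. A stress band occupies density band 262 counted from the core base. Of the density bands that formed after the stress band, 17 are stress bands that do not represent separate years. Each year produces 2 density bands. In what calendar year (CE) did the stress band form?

1843 CE

Between density band 262 and the growth surface there are 601 − 262 = 339 density bands.
Removing the 17 false density bands leaves 339 − 17 = 322 true density bands beyond the stress band.
322 density bands at 2 per year is 322 / 2 = 161 years.
2004 − 161 = 1843 CE.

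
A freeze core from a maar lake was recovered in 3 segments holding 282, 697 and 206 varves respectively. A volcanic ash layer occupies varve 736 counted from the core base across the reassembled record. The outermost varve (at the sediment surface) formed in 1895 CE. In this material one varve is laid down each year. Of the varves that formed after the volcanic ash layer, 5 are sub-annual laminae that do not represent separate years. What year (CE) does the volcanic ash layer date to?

Total varves = 282 + 697 + 206 = 1185.
The volcanic ash layer sits at varve 736 from the core base, so 1185 − 736 = 449 varves formed after it.
449 − 5 false = 444 true varves after the volcanic ash layer.
1895 − 444 = 1451 CE.

1451 CE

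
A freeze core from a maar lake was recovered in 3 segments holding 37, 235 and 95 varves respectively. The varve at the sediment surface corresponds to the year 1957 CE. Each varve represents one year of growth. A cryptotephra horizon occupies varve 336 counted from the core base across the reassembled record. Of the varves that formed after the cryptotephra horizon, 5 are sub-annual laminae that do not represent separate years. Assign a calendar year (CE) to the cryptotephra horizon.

1931 CE

Total varves = 37 + 235 + 95 = 367.
Between varve 336 and the sediment surface there are 367 − 336 = 31 varves.
Excluding 5 false varves: 31 − 5 = 26.
The varve at the sediment surface is 1957 CE, so the cryptotephra horizon dates to 1957 − 26 = 1931 CE.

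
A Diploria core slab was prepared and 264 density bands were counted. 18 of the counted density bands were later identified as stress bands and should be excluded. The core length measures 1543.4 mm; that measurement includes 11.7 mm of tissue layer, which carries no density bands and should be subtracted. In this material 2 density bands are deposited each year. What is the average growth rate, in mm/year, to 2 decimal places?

After corrections the count is 264 − 18 = 246 density bands.
246 density bands at 2 per year is 246 / 2 = 123 years.
Removing the 11.7 mm offcut leaves 1543.4 − 11.7 = 1531.7 mm.
Mean rate = 1531.7 mm / 123 years ≈ 12.45 mm/year.

12.45 mm/year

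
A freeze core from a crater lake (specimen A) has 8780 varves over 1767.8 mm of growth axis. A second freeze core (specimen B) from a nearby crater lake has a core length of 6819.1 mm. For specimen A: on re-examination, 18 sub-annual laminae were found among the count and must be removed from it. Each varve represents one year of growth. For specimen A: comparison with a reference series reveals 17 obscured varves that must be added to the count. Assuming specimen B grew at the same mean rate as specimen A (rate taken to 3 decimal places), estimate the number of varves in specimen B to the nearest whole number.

33926 varves

Specimen A: after corrections the count is 8780 − 18 + 17 = 8779 varves.
A: Extension rate ≈ 1767.8 / 8779 = 0.201 mm/yr.
B spans 6819.1 / 0.201 = 33925.87 years ≈ 33926 varves.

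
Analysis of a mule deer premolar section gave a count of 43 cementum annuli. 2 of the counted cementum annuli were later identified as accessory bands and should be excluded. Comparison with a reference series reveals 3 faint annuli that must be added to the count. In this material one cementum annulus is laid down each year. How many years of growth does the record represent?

Adjusted count: 43 − 2 + 3 = 44 cementum annuli.
At one cementum annulus per year, that is 44 years.

44 years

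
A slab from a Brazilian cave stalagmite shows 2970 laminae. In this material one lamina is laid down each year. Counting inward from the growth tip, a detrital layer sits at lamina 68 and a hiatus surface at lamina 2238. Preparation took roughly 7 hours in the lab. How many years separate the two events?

Separation: 2238 − 68 = 2170 laminae.
One lamina per year makes the interval 2170 years.

2170 years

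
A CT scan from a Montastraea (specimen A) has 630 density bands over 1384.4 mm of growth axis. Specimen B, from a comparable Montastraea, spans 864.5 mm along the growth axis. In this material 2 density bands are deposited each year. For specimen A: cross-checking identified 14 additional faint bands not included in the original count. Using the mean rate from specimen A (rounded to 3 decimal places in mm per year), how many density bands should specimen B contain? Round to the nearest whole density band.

402 density bands

Specimen A: after corrections the count is 630 + 14 = 644 density bands.
Specimen A: with 2 density bands per year, 644 / 2 = 322 years.
A: 1384.4 mm over 322 years gives 1384.4 / 322 ≈ 4.299 mm/yr.
B spans 864.5 / 4.299 = 201.09 years; at 2 density bands per year that is 201.09 × 2 ≈ 402 density bands.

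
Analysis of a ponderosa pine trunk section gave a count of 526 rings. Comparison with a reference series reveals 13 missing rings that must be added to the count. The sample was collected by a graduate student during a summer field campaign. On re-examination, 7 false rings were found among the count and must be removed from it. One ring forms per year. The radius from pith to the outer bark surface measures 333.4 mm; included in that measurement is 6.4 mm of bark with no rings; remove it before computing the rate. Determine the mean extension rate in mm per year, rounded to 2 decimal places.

Adjusted count: 526 − 7 + 13 = 532 rings.
Net length = 333.4 − 6.4 = 327.0 mm.
Extension rate ≈ 327.0 / 532 = 0.61 mm per year.

0.61 mm per year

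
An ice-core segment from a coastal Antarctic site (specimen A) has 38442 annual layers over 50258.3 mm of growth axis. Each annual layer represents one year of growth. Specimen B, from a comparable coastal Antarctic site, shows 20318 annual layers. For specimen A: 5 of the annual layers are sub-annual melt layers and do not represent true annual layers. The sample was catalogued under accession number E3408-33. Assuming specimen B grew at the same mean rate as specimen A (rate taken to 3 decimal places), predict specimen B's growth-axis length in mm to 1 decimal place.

Specimen A: true annual layer count = 38442 − 5 = 38437.
A: Mean rate = 50258.3 mm / 38437 years ≈ 1.308 mm/yr.
For B, 1.308 mm/year × 20318 years = 26575.9 mm.

26575.9 mm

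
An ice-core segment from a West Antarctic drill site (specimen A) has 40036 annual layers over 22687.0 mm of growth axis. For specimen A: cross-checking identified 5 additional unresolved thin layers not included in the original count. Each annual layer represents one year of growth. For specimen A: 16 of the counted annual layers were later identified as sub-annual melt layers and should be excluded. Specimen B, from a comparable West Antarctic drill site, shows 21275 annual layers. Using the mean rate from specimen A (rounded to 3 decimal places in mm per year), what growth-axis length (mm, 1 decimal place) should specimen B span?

Specimen A: correcting the raw count gives 40036 − 16 + 5 = 40025 true annual layers.
A: Mean rate = 22687.0 mm / 40025 years ≈ 0.567 mm/yr.
Length of B = 0.567 × 21275 = 12062.9 mm.

12062.9 mm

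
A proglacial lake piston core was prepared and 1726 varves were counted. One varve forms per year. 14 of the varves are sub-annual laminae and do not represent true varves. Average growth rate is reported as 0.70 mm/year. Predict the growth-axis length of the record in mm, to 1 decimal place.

Correcting the raw count gives 1726 − 14 = 1712 true varves.
1712 years at 0.70 mm/year gives 0.70 × 1712 = 1198.4 mm.

1198.4 mm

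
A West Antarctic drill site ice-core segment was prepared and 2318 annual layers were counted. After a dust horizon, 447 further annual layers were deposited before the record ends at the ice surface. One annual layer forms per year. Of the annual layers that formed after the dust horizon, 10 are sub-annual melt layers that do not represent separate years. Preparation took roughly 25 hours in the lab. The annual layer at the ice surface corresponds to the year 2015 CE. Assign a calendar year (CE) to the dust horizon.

447 annual layers formed after the dust horizon.
Removing the 10 false annual layers leaves 447 − 10 = 437 true annual layers beyond the dust horizon.
2015 − 437 = 1578 CE.

1578 CE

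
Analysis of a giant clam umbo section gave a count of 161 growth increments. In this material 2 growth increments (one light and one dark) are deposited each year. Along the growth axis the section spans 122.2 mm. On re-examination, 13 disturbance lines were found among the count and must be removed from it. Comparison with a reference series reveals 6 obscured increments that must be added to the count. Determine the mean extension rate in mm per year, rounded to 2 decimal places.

After corrections the count is 161 − 13 + 6 = 154 growth increments.
With 2 growth increments per year, 154 / 2 = 77 years.
122.2 mm over 77 years gives 122.2 / 77 ≈ 1.59 mm per year.

1.59 mm per year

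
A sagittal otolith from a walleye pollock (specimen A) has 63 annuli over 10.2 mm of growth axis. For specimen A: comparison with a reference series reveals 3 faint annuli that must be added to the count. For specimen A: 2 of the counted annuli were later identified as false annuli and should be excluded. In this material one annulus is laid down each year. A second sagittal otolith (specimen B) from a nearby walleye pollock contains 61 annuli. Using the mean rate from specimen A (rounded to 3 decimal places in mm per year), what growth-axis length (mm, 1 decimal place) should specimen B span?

9.7 mm

Specimen A: true annulus count = 63 − 2 + 3 = 64.
A: Mean rate = 10.2 mm / 64 years ≈ 0.159 mm/yr.
Length of B = 0.159 × 61 = 9.7 mm.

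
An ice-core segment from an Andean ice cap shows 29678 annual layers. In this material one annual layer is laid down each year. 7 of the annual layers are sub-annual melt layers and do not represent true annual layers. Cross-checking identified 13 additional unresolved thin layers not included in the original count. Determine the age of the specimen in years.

Correcting the raw count gives 29678 − 7 + 13 = 29684 true annual layers.
At one annual layer per year, that is 29684 years.

29684 years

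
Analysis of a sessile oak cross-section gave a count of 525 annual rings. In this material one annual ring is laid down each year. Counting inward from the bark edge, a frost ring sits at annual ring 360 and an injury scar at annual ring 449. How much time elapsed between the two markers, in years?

449 − 360 = 89 annual rings lie between the two events.
At one annual ring per year, 89 years elapsed between them.

89 years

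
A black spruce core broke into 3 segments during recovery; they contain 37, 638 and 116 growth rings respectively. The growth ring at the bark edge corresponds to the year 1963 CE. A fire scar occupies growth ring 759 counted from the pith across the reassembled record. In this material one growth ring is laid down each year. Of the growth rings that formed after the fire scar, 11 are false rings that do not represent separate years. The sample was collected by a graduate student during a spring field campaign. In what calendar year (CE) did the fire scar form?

1942 CE

Total growth rings = 37 + 638 + 116 = 791.
791 − 759 = 32 growth rings lie beyond the fire scar toward the bark edge.
Excluding 11 false growth rings: 32 − 11 = 21.
Counting back 21 years from 1963 CE places the fire scar in 1963 − 21 = 1942 CE.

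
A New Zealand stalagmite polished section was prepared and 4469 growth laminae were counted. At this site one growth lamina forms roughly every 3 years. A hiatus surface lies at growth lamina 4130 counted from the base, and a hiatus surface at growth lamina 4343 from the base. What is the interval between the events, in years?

639 years

4343 − 4130 = 213 growth laminae lie between the two events.
213 growth laminae at 3 years each span 213 × 3 = 639 years.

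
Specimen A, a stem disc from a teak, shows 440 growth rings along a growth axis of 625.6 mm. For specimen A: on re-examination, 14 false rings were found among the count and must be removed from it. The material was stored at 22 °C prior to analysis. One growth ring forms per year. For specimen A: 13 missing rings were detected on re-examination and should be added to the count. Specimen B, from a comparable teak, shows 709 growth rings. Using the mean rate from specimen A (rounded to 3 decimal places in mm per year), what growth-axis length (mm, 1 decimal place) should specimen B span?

Specimen A: true growth ring count = 440 − 14 + 13 = 439.
A: Mean rate = 625.6 mm / 439 years ≈ 1.425 mm/yr.
B's length ≈ 1.425 × 709 = 1010.3 mm.

1010.3 mm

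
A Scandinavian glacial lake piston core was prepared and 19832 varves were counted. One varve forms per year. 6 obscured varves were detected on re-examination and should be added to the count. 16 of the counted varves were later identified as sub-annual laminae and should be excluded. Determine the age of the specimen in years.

19822 years

Correcting the raw count gives 19832 − 16 + 6 = 19822 true varves.
At one varve per year, that is 19822 years.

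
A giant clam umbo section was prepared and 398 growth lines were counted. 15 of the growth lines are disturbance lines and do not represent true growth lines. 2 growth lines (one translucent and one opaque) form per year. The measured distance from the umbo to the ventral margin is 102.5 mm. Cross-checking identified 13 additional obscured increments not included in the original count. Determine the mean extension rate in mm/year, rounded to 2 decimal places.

True growth line count = 398 − 15 + 13 = 396.
With 2 growth lines per year, 396 / 2 = 198 years.
Mean rate = 102.5 mm / 198 years ≈ 0.52 mm/year.

0.52 mm/year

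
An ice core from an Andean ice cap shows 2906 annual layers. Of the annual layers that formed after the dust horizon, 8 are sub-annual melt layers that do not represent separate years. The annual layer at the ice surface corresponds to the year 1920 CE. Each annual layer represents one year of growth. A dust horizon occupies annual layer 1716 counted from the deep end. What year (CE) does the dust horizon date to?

Between annual layer 1716 and the ice surface there are 2906 − 1716 = 1190 annual layers.
Excluding 8 false annual layers: 1190 − 8 = 1182.
Counting back 1182 years from 1920 CE places the dust horizon in 1920 − 1182 = 738 CE.

738 CE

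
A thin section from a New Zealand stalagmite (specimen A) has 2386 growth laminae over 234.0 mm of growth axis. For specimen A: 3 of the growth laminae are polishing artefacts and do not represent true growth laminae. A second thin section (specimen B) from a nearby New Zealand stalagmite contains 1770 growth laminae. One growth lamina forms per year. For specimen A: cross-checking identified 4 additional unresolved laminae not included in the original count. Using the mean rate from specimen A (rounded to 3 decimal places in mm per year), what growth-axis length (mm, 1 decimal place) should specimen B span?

Specimen A: true growth lamina count = 2386 − 3 + 4 = 2387.
A: Extension rate ≈ 234.0 / 2387 = 0.098 mm/yr.
For B, 0.098 mm/year × 1770 years = 173.5 mm.

173.5 mm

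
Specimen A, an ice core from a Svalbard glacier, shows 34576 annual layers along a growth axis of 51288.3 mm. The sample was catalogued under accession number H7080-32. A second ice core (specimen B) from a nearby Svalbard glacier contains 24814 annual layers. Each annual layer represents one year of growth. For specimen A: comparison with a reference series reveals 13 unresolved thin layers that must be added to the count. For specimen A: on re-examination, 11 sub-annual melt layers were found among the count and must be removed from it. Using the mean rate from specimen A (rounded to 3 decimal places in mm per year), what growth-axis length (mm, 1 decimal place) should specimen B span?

Specimen A: adjusted count: 34576 − 11 + 13 = 34578 annual layers.
A: Mean rate = 51288.3 mm / 34578 years ≈ 1.483 mm/yr.
For B, 1.483 mm/year × 24814 years = 36799.2 mm.

36799.2 mm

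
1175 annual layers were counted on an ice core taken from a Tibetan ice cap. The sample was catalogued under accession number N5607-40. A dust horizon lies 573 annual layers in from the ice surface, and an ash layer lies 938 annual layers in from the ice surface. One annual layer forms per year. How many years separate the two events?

Separation: 938 − 573 = 365 annual layers.
At one annual layer per year, 365 years elapsed between them.

365 yr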